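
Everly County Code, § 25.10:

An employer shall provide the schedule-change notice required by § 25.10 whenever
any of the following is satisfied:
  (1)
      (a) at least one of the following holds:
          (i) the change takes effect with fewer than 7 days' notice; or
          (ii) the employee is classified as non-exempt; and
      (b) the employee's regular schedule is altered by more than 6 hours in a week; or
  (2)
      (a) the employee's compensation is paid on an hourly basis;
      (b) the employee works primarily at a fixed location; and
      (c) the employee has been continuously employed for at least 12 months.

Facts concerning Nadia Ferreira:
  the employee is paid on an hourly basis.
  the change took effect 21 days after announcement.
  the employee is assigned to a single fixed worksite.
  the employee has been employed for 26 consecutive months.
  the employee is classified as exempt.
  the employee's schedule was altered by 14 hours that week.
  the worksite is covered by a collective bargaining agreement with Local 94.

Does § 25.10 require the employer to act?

(i) < 7 days' notice — fails.
(ii) non-exempt — not met.
(a) = F OR F = false.
(b) schedule shift > 6h — holds.
(1) = F AND T = false.
(a) hourly-paid — holds.
(b) fixed location — holds.
(c) tenure ≥ 12 mo. — met.
(2) = T AND T AND T = true.
Overall: F OR T → true.

Yes — required.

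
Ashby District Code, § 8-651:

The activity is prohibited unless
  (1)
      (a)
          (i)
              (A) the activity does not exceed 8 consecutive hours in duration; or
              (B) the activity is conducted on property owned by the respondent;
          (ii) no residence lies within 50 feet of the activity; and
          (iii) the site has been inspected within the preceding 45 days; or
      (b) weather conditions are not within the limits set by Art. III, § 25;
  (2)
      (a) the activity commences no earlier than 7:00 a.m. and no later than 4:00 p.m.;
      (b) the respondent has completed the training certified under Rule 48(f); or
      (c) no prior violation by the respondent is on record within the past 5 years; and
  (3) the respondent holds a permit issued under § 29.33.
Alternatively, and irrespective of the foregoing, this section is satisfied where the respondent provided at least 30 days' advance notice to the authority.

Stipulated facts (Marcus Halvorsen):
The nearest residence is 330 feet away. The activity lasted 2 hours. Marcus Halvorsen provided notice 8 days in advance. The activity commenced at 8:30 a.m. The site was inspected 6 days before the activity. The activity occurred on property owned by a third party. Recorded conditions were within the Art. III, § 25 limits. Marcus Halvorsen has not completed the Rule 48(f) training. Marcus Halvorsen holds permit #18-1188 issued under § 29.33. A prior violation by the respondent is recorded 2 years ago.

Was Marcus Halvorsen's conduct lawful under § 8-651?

Yes — lawful.

(A) ≤ 8 hrs duration — holds.
(B) own property — not met.
So (i) is satisfied (T OR F).
(ii) no residence in 50 ft — holds.
(iii) site inspected — holds.
So (a) is satisfied (T AND T AND T).
(b) not (weather ok) — not met.
So (1) is satisfied (T OR F).
(a) start within hours — holds.
(b) training certified — not satisfied.
(c) no prior violation — not met.
(2) = T OR F OR F = true.
(3) holds permit — satisfied.
Overall = T AND T AND T = true.
Exception (≥30 days' notice) — not satisfied.
Result: main true OR exception false → true.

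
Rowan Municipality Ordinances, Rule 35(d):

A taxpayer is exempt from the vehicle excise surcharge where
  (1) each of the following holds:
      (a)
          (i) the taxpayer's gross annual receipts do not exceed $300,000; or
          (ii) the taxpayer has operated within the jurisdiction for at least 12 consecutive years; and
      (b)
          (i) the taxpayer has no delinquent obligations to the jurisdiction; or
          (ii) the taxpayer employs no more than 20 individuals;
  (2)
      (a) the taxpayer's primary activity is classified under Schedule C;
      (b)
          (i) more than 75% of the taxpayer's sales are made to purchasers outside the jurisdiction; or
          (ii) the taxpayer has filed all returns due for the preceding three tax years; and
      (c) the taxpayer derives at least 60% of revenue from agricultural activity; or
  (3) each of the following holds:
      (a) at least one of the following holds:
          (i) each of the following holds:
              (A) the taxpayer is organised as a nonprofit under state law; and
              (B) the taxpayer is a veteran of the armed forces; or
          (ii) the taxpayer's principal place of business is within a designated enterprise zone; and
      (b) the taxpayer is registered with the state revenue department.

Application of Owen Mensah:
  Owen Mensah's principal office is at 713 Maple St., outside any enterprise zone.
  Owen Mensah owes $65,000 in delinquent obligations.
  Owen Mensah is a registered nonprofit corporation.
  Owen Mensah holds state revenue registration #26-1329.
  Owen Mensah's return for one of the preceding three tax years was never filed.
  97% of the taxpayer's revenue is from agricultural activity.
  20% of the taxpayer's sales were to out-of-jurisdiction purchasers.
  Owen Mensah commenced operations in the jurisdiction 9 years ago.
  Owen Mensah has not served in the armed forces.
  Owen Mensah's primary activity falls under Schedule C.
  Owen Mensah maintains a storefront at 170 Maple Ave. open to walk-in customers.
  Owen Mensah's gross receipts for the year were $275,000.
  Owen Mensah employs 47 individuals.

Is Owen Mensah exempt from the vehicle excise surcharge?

No — not exempt.

(i) receipts ≤ $300,000 — met.
(ii) ≥ 12 yrs in jurisdiction — fails.
(a): T OR F → true.
(i) no delinquency — not satisfied.
(ii) ≤ 20 employees — fails.
(b): F OR F → false.
So (1) is not satisfied (T AND F).
(a) Schedule C activity — met.
(i) >75% out-of-jur. sales — not satisfied.
(ii) returns current — not met.
(b): F OR F → false.
(c) ≥60% agricultural — holds.
(2) = T AND F AND T = false.
(A) nonprofit — holds.
(B) veteran — fails.
(i): T AND F → false.
(ii) in enterprise zone — fails.
(a): F OR F → false.
(b) state-registered — met.
(3) = F AND T = false.
Overall = F OR F OR F = false.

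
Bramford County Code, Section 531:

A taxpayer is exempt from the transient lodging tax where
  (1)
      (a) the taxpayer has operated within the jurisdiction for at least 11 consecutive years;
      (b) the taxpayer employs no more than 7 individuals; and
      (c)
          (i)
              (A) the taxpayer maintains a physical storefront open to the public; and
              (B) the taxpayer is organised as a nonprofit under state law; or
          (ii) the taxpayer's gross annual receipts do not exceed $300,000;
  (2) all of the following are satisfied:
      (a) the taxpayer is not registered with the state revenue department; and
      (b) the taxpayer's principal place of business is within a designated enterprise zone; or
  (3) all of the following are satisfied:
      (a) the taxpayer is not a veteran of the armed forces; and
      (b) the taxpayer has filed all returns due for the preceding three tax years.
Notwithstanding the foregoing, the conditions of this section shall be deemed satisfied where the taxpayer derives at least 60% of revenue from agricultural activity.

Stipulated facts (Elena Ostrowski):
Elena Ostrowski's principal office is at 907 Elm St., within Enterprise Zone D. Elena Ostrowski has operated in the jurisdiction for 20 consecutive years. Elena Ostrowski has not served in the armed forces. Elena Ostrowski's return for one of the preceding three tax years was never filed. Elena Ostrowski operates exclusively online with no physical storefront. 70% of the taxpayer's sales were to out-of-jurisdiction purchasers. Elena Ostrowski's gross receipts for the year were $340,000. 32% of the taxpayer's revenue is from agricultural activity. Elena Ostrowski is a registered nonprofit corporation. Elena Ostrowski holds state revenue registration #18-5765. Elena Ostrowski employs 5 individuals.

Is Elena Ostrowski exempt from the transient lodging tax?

(a) ≥ 11 yrs in jurisdiction — satisfied.
(b) ≤ 7 employees — met.
(A) has storefront — not met.
(B) nonprofit — satisfied.
(i) = F AND T = false.
(ii) receipts ≤ $300,000 — not satisfied.
(c) = F OR F = false.
(1) = T AND T AND F = false.
(a) not (state-registered) — not met.
(b) in enterprise zone — holds.
(2): F AND T → false.
(a) not (veteran) — met.
(b) returns current — not met.
So (3) is not satisfied (T AND F).
Overall: F OR F OR F → false.
Exception (≥60% agricultural) — not satisfied.
Result: main false OR exception false → false.

No — not exempt.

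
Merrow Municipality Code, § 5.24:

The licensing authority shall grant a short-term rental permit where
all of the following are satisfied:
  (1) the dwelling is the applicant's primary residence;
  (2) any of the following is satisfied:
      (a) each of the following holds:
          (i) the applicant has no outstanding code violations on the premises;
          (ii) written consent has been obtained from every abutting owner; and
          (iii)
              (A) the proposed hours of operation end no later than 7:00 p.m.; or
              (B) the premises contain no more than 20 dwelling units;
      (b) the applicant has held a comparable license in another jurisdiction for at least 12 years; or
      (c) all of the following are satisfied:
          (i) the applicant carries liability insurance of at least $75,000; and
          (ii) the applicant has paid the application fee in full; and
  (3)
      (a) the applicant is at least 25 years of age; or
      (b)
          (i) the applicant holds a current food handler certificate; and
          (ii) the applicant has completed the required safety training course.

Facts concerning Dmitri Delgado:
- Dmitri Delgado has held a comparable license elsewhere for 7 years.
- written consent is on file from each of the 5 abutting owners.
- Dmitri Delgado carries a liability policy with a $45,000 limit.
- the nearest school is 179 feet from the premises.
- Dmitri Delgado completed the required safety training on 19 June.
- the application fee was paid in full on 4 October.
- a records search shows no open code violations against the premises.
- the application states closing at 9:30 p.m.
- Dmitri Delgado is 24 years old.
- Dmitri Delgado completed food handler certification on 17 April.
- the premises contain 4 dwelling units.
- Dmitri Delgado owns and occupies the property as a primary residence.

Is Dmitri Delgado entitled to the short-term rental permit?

(1) primary residence — met.
(i) no code violations — met.
(ii) all abutters consent — satisfied.
(A) closes by 7 p.m. — fails.
(B) ≤ 20 units — satisfied.
So (iii) is satisfied (F OR T).
(a) = T AND T AND T = true.
(b) prior license ≥ 12 yr — fails.
(i) insurance ≥ $75,000 — not satisfied.
(ii) fee paid — holds.
(c): F AND T → false.
(2): T OR F OR F → true.
(a) age ≥ 25 — not satisfied.
(i) food handler cert. — met.
(ii) safety training — holds.
(b): T AND T → true.
(3): F OR T → true.
Overall = T AND T AND T = true.

Yes — granted.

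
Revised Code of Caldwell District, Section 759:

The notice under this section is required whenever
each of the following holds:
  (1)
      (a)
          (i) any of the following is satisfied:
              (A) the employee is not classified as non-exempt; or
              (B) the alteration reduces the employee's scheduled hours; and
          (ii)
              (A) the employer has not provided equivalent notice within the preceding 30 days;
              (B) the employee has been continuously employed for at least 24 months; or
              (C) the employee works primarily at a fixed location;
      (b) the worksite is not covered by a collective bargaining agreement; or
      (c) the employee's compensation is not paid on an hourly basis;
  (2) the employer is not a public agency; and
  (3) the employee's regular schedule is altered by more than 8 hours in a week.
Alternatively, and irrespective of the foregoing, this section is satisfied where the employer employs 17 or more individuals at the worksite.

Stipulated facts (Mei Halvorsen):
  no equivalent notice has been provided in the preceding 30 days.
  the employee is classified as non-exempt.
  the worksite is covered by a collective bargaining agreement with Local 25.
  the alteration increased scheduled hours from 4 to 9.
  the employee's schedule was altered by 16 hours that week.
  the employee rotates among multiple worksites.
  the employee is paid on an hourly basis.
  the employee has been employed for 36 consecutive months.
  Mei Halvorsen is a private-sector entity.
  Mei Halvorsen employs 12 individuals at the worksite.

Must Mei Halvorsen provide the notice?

No — not required.

(A) not (non-exempt) — not satisfied.
(B) hours reduced — not satisfied.
So (i) is not satisfied (F OR F).
(A) no recent notice — met.
(B) tenure ≥ 24 mo. — met.
(C) fixed location — not met.
(ii) = T OR T OR F = true.
(a): F AND T → false.
(b) no CBA — not satisfied.
(c) not (hourly-paid) — not met.
(1) = F OR F OR F = false.
(2) not (public agency) — holds.
(3) schedule shift > 8h — satisfied.
So Overall is not satisfied (F AND T AND T).
Exception (≥ 17 at site) — not satisfied.
Result: main false OR exception false → false.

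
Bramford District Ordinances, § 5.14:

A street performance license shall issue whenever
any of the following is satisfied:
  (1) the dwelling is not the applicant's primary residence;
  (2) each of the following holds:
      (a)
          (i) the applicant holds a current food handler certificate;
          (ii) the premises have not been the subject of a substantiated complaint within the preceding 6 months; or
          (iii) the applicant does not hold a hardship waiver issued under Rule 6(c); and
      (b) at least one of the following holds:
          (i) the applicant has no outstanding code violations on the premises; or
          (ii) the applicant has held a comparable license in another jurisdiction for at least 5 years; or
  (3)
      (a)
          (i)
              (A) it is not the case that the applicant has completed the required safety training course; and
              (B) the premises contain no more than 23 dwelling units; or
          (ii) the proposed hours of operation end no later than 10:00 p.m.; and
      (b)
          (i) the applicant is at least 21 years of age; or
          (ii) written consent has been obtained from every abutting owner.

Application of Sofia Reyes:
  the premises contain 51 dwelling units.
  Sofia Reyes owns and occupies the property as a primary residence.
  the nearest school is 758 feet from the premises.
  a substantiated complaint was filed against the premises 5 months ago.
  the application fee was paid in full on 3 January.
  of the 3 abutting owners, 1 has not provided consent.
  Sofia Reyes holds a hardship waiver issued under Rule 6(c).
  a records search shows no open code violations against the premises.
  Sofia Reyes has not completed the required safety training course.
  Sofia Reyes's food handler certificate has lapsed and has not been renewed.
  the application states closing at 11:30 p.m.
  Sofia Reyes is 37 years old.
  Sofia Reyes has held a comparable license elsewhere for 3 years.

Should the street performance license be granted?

(1) not (primary residence) — not met.
(i) food handler cert. — fails.
(ii) no complaint in 6 mo. — not met.
(iii) not (hardship waiver) — not satisfied.
So (a) is not satisfied (F OR F OR F).
(i) no code violations — holds.
(ii) prior license ≥ 5 yr — not satisfied.
(b): T OR F → true.
(2): F AND T → false.
(A) not (safety training) — met.
(B) ≤ 23 units — fails.
(i) = T AND F = false.
(ii) closes by 10 p.m. — fails.
(a): F OR F → false.
(i) age ≥ 21 — satisfied.
(ii) all abutters consent — fails.
So (b) is satisfied (T OR F).
(3) = F AND T = false.
Overall: F OR F OR F → false.

No — denied.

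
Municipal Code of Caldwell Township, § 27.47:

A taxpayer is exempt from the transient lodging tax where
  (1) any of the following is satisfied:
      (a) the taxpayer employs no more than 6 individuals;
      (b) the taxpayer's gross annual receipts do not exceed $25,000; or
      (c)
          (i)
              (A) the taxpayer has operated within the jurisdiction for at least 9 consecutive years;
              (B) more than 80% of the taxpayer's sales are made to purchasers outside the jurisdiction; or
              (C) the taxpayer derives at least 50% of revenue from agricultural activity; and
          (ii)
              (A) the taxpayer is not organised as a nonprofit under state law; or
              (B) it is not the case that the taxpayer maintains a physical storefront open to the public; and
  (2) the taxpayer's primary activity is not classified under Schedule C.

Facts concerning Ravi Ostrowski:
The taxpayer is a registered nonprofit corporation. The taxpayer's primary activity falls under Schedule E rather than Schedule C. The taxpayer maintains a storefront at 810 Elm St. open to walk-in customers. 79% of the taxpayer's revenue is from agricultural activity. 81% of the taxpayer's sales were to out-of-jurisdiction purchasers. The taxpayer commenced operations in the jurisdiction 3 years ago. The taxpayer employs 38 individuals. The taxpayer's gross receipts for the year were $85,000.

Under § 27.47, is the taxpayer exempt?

(a) ≤ 6 employees — not met.
(b) receipts ≤ $25,000 — not met.
(A) ≥ 9 yrs in jurisdiction — not met.
(B) >80% out-of-jur. sales — holds.
(C) ≥50% agricultural — met.
(i) = F OR T OR T = true.
(A) not (nonprofit) — fails.
(B) not (has storefront) — not met.
(ii) = F OR F = false.
(c): T AND F → false.
(1): F OR F OR F → false.
(2) not (Schedule C activity) — met.
Overall: F AND T → false.

No — not exempt.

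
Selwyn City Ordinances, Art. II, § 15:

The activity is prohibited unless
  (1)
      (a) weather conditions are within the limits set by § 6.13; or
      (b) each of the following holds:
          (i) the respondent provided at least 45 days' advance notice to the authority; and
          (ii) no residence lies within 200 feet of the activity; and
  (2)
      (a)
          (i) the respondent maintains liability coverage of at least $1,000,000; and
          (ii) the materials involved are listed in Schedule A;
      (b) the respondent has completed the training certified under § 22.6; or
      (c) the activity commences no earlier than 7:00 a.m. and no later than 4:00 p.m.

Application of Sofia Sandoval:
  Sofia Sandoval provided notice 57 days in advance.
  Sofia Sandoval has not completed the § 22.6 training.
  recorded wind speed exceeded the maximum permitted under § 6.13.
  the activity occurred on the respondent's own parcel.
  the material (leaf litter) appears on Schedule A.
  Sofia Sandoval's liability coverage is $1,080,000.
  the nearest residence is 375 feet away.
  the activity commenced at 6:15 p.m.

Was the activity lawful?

Yes — lawful.

(a) weather ok — fails.
(i) ≥45 days' notice — satisfied.
(ii) no residence in 200 ft — met.
(b): T AND T → true.
(1) = F OR T = true.
(i) coverage ≥ $1,000,000 — met.
(ii) Schedule A material — met.
So (a) is satisfied (T AND T).
(b) training certified — fails.
(c) start within hours — not met.
(2) = T OR F OR F = true.
Overall: T AND T → true.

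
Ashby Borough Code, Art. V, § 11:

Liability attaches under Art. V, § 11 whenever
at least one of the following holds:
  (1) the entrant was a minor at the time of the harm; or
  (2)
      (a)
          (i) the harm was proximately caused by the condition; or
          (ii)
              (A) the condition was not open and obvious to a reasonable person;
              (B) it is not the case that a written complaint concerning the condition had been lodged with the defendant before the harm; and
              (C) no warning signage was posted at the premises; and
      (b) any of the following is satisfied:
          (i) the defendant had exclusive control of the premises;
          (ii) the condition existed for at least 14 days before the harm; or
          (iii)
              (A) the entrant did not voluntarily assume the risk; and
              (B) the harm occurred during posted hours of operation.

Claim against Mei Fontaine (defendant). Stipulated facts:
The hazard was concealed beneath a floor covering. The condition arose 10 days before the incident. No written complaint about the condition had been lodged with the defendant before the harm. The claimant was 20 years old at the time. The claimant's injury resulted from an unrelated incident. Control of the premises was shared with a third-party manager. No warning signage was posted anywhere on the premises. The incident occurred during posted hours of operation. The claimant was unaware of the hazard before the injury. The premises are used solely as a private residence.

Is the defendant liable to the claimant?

(1) entrant a minor — fails.
(i) proximate cause — not met.
(A) not open/obvious — satisfied.
(B) not (complaint lodged) — satisfied.
(C) no signage posted — holds.
(ii) = T AND T AND T = true.
(a) = F OR T = true.
(i) exclusive control — not satisfied.
(ii) condition ≥14 days old — not met.
(A) no assumed risk — holds.
(B) during posted hours — satisfied.
So (iii) is satisfied (T AND T).
(b): F OR F OR T → true.
So (2) is satisfied (T AND T).
Overall: F OR T → true.

Yes — liable.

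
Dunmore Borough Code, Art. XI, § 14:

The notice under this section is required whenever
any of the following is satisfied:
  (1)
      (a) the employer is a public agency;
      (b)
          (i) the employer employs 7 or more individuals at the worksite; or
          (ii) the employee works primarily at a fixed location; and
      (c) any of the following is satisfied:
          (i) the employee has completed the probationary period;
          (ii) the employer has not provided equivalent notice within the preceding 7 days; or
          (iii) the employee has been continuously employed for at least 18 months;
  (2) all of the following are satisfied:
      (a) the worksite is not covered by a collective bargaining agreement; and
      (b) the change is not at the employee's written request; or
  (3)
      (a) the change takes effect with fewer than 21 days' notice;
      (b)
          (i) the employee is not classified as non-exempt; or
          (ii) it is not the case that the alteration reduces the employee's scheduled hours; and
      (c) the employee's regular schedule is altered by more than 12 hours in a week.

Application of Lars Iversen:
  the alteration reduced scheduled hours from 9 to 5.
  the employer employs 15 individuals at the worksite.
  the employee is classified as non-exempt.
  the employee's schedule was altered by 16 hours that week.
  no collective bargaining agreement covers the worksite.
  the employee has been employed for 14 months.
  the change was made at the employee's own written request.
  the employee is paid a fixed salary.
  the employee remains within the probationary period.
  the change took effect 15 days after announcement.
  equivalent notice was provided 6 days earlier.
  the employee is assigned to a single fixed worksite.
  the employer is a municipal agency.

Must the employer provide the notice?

No — not required.

(a) public agency — holds.
(i) ≥ 7 at site — met.
(ii) fixed location — holds.
So (b) is satisfied (T OR T).
(i) past probation — not satisfied.
(ii) no recent notice — not met.
(iii) tenure ≥ 18 mo. — fails.
(c) = F OR F OR F = false.
(1) = T AND T AND F = false.
(a) no CBA — met.
(b) not employee-requested — fails.
(2): T AND F → false.
(a) < 21 days' notice — met.
(i) not (non-exempt) — fails.
(ii) not (hours reduced) — fails.
(b): F OR F → false.
(c) schedule shift > 12h — met.
(3) = T AND F AND T = false.
So Overall is not satisfied (F OR F OR F).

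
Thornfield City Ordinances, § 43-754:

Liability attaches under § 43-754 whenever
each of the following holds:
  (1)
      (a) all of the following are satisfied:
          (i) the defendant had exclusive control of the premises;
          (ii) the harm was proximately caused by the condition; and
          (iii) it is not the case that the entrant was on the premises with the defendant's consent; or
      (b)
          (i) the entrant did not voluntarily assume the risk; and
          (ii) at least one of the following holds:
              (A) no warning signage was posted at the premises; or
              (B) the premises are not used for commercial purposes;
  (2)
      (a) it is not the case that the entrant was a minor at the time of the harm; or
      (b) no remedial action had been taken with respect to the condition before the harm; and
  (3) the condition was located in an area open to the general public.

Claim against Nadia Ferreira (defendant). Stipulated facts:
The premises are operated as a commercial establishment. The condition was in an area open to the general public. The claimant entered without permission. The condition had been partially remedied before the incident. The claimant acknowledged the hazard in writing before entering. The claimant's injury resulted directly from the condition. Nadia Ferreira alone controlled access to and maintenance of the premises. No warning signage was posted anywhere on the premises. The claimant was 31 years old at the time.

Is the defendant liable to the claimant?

(i) exclusive control — holds.
(ii) proximate cause — met.
(iii) not (consent to enter) — met.
(a): T AND T AND T → true.
(i) no assumed risk — not met.
(A) no signage posted — met.
(B) not (commercial use) — fails.
(ii) = T OR F = true.
So (b) is not satisfied (F AND T).
(1) = T OR F = true.
(a) not (entrant a minor) — holds.
(b) no remedial action — not met.
(2) = T OR F = true.
(3) public area — met.
So Overall is satisfied (T AND T AND T).

Yes — liable.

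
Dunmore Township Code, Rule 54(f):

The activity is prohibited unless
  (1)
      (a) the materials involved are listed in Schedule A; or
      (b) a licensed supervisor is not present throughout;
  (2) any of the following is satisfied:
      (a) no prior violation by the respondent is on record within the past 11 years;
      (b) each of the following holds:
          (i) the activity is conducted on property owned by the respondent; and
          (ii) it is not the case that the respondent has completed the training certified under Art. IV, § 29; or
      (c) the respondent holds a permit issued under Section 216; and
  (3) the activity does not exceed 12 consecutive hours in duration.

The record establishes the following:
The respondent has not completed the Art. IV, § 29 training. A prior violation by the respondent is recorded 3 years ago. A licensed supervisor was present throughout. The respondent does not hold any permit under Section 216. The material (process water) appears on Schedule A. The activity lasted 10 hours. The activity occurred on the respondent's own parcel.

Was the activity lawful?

Yes — lawful.

(a) Schedule A material — satisfied.
(b) not (supervisor present) — fails.
(1): T OR F → true.
(a) no prior violation — fails.
(i) own property — holds.
(ii) not (training certified) — holds.
(b) = T AND T = true.
(c) holds permit — not met.
(2) = F OR T OR F = true.
(3) ≤ 12 hrs duration — holds.
Overall = T AND T AND T = true.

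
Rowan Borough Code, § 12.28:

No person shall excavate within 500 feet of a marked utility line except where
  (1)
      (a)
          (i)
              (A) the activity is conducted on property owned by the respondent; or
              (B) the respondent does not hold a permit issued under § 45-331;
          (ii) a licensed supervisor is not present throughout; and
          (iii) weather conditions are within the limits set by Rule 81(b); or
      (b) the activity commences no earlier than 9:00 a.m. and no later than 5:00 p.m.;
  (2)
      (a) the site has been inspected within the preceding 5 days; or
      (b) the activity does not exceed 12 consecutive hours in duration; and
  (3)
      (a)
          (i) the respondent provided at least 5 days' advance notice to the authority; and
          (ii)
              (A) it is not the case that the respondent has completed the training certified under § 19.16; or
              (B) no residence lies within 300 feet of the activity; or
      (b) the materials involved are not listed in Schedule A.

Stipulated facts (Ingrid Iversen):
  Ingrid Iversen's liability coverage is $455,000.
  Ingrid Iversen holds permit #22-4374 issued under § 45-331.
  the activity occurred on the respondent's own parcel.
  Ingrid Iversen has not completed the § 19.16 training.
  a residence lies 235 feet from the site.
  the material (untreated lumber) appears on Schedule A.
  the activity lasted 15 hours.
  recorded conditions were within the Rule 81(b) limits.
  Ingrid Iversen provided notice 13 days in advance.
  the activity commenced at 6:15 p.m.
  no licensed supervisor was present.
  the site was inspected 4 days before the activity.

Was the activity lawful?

(A) own property — satisfied.
(B) not (holds permit) — fails.
So (i) is satisfied (T OR F).
(ii) not (supervisor present) — met.
(iii) weather ok — satisfied.
(a) = T AND T AND T = true.
(b) start within hours — not met.
So (1) is satisfied (T OR F).
(a) site inspected — holds.
(b) ≤ 12 hrs duration — not satisfied.
(2): T OR F → true.
(i) ≥5 days' notice — satisfied.
(A) not (training certified) — satisfied.
(B) no residence in 300 ft — not satisfied.
(ii): T OR F → true.
(a): T AND T → true.
(b) not (Schedule A material) — not met.
(3) = T OR F = true.
So Overall is satisfied (T AND T AND T).

Yes — lawful.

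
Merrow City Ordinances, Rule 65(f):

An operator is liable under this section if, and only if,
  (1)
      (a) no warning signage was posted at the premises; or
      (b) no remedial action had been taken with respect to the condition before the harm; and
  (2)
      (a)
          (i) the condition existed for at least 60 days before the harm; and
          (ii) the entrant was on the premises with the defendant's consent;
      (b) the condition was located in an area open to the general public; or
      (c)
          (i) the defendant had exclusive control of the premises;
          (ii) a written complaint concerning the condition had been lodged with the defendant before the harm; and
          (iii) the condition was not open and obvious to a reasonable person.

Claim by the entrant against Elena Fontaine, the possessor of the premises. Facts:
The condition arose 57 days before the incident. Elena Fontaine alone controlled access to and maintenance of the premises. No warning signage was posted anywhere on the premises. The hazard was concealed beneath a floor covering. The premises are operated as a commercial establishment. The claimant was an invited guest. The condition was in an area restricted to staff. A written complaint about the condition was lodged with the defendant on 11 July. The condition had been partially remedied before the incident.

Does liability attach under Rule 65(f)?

(a) no signage posted — satisfied.
(b) no remedial action — fails.
(1): T OR F → true.
(i) condition ≥60 days old — fails.
(ii) consent to enter — holds.
(a) = F AND T = false.
(b) public area — fails.
(i) exclusive control — met.
(ii) complaint lodged — satisfied.
(iii) not open/obvious — holds.
So (c) is satisfied (T AND T AND T).
So (2) is satisfied (F OR F OR T).
So Overall is satisfied (T AND T).

Yes — liable.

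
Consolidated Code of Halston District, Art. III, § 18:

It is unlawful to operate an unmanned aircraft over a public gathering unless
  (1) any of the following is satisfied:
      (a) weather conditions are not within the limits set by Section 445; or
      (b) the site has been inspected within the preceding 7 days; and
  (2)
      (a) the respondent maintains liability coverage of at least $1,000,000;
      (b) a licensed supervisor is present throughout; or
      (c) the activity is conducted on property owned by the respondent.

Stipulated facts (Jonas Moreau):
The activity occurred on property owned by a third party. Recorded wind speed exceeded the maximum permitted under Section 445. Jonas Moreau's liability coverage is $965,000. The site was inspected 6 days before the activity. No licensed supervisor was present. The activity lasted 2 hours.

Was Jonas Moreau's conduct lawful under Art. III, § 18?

No — unlawful.

(a) not (weather ok) — holds.
(b) site inspected — met.
So (1) is satisfied (T OR T).
(a) coverage ≥ $1,000,000 — not satisfied.
(b) supervisor present — not met.
(c) own property — not met.
So (2) is not satisfied (F OR F OR F).
Overall: T AND F → false.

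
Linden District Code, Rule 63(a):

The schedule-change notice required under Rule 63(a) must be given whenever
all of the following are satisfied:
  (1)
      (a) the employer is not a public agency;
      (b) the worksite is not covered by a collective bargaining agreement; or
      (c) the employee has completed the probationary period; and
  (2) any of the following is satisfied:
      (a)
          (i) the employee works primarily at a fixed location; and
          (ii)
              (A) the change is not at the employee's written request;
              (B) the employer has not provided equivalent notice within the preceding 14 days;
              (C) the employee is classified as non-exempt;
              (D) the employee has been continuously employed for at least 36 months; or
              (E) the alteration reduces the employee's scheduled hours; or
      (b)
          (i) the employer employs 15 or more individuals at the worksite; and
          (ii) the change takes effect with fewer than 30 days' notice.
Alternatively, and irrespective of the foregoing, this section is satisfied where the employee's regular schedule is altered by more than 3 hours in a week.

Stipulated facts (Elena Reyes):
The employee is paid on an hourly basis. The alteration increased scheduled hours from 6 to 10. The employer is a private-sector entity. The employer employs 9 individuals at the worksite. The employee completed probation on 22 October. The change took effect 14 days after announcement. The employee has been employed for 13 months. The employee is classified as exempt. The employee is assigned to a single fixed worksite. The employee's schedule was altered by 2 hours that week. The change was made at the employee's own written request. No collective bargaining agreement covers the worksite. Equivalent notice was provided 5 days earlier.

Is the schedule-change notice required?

No — not required.

(a) not (public agency) — holds.
(b) no CBA — met.
(c) past probation — satisfied.
So (1) is satisfied (T OR T OR T).
(i) fixed location — met.
(A) not employee-requested — not satisfied.
(B) no recent notice — not met.
(C) non-exempt — fails.
(D) tenure ≥ 36 mo. — not satisfied.
(E) hours reduced — not satisfied.
(ii): F OR F OR F OR F OR F → false.
(a) = T AND F = false.
(i) ≥ 15 at site — not satisfied.
(ii) < 30 days' notice — met.
(b): F AND T → false.
(2) = F OR F = false.
Overall: T AND F → false.
Exception (schedule shift > 3h) — not satisfied.
Result: main false OR exception false → false.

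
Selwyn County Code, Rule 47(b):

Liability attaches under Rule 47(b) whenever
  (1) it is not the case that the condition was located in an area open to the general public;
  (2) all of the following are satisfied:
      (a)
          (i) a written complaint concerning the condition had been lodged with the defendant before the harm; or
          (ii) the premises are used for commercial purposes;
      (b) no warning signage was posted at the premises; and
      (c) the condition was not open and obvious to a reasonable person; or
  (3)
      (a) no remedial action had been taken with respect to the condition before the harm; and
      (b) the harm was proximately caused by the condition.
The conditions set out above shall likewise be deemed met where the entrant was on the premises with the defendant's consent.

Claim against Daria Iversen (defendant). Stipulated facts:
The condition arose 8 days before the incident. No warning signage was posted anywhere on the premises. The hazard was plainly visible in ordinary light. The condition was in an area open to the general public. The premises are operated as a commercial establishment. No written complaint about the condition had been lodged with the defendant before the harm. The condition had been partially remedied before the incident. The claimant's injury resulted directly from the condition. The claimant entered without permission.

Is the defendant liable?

No — not liable.

(1) not (public area) — fails.
(i) complaint lodged — not satisfied.
(ii) commercial use — met.
So (a) is satisfied (F OR T).
(b) no signage posted — met.
(c) not open/obvious — fails.
(2) = T AND T AND F = false.
(a) no remedial action — not met.
(b) proximate cause — holds.
(3): F AND T → false.
So Overall is not satisfied (F OR F OR F).
Exception (consent to enter) — not satisfied.
Result: main false OR exception false → false.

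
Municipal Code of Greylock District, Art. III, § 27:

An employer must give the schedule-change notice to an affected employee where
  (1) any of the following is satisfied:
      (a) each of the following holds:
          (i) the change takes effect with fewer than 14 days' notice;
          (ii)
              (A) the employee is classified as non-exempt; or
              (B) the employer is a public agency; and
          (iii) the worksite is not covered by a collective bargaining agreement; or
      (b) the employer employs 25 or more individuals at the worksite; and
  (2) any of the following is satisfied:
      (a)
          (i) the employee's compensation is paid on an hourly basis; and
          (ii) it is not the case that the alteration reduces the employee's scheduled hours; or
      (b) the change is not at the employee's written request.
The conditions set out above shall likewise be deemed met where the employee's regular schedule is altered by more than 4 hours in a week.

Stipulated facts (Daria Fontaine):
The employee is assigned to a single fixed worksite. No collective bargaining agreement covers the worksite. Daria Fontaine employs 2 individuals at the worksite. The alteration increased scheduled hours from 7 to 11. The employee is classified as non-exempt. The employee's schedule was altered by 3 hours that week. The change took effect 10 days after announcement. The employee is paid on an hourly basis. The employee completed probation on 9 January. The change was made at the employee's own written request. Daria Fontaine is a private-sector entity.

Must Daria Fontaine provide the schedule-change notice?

(i) < 14 days' notice — holds.
(A) non-exempt — holds.
(B) public agency — not met.
(ii) = T OR F = true.
(iii) no CBA — satisfied.
So (a) is satisfied (T AND T AND T).
(b) ≥ 25 at site — not satisfied.
(1) = T OR F = true.
(i) hourly-paid — holds.
(ii) not (hours reduced) — met.
(a) = T AND T = true.
(b) not employee-requested — fails.
So (2) is satisfied (T OR F).
Overall: T AND T → true.
Exception (schedule shift > 4h) — not satisfied.
Result: main true OR exception false → true.

Yes — required.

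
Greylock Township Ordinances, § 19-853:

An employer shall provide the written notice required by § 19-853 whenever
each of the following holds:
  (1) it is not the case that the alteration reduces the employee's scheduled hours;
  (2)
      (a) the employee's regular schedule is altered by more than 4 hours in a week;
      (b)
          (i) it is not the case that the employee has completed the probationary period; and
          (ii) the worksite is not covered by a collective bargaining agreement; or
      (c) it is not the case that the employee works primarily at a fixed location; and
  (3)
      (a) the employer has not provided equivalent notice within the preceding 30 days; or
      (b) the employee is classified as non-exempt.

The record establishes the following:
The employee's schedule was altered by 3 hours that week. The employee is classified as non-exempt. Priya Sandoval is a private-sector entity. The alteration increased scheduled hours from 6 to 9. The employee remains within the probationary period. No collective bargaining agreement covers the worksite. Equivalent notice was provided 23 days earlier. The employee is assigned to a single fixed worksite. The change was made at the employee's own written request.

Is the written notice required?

Yes — required.

(1) not (hours reduced) — holds.
(a) schedule shift > 4h — not met.
(i) not (past probation) — satisfied.
(ii) no CBA — met.
(b) = T AND T = true.
(c) not (fixed location) — not met.
(2) = F OR T OR F = true.
(a) no recent notice — not met.
(b) non-exempt — satisfied.
(3): F OR T → true.
So Overall is satisfied (T AND T AND T).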